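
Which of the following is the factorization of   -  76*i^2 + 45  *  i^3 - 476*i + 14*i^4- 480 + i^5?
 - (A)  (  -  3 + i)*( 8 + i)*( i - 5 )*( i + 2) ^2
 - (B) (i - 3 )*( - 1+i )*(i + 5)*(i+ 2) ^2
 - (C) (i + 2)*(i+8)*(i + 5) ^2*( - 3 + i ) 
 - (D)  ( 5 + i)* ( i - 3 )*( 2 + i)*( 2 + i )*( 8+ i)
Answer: D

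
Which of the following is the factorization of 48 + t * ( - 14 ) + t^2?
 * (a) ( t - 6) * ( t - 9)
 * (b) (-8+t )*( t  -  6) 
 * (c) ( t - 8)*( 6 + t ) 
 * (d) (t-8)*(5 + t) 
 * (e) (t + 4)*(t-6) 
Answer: b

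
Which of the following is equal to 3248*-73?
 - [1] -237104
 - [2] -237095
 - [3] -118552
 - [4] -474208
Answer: 1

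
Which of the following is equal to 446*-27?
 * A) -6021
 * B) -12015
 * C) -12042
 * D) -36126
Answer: C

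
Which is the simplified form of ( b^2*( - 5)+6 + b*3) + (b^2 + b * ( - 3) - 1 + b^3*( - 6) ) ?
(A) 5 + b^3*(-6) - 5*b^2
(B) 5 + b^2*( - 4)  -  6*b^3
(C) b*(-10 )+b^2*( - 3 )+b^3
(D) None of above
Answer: B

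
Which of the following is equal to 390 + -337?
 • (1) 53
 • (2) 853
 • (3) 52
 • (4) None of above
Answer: 1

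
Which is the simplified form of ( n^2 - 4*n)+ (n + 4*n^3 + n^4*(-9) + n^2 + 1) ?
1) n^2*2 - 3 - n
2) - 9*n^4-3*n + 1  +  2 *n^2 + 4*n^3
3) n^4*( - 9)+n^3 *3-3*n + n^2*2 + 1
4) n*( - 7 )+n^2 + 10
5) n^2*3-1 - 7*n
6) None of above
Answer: 2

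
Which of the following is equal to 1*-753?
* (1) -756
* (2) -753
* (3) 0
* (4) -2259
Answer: 2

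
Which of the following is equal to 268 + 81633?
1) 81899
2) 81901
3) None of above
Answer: 2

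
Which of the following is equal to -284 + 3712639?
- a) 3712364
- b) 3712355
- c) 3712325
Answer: b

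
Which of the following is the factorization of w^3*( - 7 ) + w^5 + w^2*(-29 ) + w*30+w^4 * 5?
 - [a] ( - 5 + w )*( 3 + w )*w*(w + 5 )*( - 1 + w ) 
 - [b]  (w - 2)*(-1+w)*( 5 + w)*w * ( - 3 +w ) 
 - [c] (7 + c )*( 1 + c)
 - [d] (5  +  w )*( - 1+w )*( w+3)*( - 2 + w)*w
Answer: d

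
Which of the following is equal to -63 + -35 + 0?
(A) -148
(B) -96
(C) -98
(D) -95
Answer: C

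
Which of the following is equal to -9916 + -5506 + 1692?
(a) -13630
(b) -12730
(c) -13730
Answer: c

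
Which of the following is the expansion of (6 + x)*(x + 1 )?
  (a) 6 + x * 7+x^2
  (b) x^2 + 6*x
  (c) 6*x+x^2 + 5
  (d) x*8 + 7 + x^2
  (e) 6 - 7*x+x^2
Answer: a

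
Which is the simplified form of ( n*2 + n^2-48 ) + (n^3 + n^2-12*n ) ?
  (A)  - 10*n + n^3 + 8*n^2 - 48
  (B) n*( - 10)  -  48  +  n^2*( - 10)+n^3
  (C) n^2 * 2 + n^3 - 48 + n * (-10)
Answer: C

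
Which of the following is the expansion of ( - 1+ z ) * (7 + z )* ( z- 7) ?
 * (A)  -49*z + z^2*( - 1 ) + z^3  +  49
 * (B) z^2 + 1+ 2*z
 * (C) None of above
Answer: A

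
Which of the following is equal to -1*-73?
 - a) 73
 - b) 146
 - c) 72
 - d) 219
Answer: a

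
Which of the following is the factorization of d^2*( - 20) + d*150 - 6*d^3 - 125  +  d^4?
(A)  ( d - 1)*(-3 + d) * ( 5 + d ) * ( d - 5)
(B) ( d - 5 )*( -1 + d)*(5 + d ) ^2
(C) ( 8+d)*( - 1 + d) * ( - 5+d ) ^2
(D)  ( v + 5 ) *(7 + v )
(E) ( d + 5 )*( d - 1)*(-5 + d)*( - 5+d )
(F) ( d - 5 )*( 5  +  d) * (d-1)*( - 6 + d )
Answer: E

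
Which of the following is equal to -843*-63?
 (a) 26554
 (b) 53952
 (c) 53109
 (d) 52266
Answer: c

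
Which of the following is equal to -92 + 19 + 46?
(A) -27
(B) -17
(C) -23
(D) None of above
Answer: A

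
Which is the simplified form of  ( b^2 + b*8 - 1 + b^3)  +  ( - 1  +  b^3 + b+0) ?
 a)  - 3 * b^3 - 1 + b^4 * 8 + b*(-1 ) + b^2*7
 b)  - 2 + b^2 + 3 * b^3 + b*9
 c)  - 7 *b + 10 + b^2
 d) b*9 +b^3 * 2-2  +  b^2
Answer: d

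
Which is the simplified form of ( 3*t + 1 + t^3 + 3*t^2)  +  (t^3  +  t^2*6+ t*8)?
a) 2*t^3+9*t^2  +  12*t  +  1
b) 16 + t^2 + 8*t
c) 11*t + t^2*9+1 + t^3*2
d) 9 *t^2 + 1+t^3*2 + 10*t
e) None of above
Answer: c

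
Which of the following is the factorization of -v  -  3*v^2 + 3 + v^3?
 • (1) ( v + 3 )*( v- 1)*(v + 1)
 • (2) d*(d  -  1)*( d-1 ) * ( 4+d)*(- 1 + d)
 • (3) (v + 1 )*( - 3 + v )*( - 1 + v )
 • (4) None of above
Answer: 3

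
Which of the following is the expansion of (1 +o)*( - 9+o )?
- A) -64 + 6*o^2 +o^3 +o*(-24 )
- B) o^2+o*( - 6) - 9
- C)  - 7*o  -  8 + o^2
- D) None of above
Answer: D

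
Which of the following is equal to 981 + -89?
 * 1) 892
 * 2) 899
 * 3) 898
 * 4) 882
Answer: 1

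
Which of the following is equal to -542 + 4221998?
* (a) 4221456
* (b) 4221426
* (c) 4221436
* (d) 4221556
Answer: a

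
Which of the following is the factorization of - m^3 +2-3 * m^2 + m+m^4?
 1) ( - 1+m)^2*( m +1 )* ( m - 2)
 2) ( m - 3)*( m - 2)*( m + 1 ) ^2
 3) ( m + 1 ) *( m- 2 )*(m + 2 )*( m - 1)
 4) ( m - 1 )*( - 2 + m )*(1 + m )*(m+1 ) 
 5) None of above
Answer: 4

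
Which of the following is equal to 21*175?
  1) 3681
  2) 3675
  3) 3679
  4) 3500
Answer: 2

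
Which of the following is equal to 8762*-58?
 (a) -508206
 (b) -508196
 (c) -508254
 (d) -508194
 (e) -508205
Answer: b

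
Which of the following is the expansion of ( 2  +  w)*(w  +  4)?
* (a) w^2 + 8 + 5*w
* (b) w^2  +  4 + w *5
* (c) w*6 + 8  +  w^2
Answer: c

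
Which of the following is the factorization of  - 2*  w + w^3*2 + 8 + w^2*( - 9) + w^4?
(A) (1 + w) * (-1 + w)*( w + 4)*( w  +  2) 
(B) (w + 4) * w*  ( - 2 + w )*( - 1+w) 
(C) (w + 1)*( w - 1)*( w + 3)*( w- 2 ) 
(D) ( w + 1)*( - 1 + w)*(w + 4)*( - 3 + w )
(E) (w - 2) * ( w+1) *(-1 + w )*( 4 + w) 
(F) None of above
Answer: E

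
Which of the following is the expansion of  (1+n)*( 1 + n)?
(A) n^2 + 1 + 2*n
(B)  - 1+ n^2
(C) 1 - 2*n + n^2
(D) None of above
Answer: A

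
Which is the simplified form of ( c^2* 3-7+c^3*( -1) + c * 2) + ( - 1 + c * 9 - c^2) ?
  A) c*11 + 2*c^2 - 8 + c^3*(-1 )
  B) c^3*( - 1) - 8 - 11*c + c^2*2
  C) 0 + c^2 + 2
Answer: A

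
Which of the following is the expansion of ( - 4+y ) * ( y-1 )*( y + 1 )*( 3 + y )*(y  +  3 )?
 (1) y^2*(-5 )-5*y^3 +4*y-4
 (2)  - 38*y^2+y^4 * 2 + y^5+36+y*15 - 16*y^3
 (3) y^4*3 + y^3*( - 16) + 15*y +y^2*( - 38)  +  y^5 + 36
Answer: 2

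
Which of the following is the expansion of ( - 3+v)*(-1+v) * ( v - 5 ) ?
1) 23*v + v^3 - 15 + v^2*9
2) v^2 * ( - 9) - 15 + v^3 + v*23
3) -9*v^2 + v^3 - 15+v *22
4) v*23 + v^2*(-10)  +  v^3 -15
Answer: 2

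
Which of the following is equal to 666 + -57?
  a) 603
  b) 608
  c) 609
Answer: c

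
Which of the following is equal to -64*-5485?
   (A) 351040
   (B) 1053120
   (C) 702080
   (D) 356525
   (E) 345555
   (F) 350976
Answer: A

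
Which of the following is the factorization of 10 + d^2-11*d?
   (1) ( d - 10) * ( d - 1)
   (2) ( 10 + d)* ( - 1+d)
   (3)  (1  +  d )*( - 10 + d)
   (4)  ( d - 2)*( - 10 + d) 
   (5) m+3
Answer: 1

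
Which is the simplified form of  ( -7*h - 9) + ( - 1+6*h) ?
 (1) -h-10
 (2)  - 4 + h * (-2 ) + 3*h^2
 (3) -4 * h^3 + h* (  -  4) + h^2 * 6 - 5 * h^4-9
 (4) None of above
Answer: 1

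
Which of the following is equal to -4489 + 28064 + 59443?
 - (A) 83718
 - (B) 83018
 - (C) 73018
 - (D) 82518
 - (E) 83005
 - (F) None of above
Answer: B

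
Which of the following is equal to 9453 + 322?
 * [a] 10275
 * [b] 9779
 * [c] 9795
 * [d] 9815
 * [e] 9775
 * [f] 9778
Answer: e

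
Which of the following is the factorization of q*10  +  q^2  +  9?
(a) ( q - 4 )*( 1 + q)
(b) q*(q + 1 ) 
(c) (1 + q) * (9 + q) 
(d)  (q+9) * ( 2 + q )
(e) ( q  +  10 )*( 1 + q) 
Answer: c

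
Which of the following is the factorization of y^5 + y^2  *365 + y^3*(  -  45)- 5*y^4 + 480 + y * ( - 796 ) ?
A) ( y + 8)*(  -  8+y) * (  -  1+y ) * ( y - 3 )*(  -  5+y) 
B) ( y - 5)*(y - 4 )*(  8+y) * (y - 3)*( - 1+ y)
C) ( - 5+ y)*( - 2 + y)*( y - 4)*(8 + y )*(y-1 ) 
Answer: B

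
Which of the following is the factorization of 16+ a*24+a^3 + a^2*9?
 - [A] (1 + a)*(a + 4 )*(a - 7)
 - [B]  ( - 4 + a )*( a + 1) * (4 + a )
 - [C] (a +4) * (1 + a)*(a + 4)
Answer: C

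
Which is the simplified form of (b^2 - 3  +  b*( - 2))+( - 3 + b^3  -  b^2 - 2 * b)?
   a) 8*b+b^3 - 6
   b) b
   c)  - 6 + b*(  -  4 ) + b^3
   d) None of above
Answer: c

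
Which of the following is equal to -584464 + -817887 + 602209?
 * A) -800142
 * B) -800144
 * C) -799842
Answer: A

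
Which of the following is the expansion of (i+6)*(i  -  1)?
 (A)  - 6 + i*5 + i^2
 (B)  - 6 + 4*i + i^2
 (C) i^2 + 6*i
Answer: A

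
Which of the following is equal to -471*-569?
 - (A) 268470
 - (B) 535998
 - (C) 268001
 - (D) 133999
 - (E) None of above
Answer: E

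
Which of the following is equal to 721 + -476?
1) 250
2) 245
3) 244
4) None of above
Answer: 2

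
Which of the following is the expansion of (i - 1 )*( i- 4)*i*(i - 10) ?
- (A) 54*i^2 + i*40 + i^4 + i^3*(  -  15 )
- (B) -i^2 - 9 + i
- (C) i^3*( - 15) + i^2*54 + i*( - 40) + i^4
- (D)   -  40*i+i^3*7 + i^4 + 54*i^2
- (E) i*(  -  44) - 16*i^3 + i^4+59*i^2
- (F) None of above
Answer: C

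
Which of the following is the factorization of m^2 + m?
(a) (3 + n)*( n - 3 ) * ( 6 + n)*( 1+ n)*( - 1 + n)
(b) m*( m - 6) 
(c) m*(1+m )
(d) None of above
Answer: c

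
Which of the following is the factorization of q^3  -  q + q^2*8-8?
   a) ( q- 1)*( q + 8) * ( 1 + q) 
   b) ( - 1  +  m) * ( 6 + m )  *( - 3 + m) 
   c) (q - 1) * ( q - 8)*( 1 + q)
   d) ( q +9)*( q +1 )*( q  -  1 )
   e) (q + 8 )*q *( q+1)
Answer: a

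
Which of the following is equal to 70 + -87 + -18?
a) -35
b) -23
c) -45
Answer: a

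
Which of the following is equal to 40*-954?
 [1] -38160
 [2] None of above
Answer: 1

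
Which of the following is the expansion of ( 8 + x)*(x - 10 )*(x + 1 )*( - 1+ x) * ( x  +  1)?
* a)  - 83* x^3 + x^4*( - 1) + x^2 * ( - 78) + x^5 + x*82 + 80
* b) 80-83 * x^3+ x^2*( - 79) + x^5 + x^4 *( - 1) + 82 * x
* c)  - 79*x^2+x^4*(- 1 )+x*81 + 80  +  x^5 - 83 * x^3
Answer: b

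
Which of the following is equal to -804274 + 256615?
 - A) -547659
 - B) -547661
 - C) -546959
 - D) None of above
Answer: A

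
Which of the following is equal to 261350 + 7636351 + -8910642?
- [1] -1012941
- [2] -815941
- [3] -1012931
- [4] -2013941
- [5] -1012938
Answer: 1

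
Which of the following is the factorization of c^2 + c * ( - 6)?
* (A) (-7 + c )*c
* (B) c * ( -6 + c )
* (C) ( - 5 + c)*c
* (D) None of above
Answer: B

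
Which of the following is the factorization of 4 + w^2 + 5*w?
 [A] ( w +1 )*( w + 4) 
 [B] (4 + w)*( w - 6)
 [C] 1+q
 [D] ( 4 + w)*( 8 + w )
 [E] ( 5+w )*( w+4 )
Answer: A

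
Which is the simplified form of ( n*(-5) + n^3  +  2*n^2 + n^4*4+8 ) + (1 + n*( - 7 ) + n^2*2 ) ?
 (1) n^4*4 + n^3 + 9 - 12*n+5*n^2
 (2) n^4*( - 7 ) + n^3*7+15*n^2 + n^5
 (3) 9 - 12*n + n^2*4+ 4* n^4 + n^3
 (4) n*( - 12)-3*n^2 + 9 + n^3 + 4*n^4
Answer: 3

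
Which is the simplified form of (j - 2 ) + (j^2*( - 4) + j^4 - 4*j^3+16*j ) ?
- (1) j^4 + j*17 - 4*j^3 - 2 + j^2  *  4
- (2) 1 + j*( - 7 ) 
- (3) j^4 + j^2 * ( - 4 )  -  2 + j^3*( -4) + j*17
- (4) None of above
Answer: 3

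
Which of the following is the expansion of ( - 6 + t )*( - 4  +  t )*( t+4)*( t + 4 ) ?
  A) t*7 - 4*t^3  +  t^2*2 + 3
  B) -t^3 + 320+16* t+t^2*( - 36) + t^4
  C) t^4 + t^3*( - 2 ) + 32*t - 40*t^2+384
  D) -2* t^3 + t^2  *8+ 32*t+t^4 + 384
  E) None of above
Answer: C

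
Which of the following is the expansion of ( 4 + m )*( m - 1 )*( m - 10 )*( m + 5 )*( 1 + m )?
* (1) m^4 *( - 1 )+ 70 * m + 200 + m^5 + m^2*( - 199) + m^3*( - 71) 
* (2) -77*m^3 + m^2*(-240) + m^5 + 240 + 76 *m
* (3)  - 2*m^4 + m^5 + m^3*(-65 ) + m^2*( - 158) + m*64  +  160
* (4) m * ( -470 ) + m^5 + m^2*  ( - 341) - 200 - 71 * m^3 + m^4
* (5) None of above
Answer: 1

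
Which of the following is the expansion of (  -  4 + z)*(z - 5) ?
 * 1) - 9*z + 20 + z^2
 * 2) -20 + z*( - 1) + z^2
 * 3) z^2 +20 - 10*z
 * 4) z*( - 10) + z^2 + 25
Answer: 1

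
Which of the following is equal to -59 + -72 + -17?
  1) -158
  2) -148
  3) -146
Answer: 2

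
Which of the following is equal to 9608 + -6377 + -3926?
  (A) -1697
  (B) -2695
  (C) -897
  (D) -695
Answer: D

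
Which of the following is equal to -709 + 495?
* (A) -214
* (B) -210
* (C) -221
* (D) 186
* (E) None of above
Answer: A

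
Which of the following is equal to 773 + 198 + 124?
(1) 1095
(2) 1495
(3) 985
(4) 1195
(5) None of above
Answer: 1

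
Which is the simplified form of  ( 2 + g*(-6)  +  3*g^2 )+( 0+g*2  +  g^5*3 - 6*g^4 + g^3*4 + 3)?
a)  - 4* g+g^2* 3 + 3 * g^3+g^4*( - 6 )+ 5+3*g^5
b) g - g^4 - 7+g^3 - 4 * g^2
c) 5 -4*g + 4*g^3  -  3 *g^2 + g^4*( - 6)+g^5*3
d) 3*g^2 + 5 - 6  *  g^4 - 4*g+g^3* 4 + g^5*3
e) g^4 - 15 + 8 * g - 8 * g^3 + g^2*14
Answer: d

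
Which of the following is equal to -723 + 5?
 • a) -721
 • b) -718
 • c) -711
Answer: b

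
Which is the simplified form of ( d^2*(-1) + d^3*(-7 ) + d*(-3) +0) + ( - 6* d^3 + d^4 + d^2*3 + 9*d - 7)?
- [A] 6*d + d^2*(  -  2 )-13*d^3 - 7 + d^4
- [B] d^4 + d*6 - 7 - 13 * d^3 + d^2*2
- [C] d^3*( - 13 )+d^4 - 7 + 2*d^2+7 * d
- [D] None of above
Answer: B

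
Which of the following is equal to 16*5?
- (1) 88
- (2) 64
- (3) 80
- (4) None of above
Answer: 3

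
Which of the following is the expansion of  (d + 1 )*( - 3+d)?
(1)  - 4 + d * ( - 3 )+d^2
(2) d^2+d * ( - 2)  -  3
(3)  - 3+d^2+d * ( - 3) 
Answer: 2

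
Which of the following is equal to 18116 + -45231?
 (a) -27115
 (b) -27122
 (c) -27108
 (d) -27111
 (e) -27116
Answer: a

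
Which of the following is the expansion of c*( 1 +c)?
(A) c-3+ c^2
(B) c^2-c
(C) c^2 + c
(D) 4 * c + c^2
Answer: C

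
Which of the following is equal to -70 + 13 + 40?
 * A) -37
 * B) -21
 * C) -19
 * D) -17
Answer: D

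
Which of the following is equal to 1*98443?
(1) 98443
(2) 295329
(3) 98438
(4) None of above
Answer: 1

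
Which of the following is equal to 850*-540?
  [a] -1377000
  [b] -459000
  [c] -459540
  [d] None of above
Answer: b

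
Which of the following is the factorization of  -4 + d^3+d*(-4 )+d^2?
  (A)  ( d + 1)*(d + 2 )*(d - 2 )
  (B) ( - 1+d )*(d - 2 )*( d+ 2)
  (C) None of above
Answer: A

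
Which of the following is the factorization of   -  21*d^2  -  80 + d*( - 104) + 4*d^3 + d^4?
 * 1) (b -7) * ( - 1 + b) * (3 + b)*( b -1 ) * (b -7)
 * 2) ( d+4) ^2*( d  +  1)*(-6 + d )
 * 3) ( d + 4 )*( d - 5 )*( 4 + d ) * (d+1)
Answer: 3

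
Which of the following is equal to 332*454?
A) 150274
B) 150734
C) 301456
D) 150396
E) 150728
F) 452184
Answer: E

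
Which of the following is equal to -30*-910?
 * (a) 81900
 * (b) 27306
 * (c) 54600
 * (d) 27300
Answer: d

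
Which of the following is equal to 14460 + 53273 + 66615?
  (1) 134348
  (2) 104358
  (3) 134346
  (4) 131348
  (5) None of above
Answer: 1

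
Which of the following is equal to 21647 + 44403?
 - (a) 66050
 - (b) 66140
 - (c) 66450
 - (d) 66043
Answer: a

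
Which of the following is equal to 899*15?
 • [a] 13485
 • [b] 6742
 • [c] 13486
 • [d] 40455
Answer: a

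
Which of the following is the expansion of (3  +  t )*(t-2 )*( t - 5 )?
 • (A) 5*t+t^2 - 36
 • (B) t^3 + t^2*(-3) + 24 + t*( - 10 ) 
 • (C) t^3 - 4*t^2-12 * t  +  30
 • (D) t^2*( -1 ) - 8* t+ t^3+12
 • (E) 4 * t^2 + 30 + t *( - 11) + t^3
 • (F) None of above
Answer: F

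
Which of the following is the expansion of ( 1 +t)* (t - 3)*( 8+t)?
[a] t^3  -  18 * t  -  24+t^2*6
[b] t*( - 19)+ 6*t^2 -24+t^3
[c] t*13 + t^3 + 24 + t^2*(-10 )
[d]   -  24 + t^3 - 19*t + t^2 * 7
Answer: b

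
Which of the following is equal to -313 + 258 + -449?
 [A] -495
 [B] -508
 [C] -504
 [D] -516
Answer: C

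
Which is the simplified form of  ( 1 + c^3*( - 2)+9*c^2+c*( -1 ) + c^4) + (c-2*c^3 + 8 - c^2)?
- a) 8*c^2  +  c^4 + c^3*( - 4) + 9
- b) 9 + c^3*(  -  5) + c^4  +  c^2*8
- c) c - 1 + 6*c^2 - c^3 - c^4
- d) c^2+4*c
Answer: a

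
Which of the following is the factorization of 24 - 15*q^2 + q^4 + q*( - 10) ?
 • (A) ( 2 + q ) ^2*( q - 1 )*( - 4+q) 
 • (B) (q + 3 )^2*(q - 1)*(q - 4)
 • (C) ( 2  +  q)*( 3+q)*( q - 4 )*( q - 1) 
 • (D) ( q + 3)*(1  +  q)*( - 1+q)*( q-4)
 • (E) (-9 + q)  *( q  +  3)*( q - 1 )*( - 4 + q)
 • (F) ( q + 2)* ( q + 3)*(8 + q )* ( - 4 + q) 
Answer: C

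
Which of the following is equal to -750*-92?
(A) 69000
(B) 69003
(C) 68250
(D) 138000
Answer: A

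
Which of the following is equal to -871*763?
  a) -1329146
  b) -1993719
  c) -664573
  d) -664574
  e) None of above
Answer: c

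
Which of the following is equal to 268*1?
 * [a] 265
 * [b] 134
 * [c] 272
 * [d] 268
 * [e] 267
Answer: d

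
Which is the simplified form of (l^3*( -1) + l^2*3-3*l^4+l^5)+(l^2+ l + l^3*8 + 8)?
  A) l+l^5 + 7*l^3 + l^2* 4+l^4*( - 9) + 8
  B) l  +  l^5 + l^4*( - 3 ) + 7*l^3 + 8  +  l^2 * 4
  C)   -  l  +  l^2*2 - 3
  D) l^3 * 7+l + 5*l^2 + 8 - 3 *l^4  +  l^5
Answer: B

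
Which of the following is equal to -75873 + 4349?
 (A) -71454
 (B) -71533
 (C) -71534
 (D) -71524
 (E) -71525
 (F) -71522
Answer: D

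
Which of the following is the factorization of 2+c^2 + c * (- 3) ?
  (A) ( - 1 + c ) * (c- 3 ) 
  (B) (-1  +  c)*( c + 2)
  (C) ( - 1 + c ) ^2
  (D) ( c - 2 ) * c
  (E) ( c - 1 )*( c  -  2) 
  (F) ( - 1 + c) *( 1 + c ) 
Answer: E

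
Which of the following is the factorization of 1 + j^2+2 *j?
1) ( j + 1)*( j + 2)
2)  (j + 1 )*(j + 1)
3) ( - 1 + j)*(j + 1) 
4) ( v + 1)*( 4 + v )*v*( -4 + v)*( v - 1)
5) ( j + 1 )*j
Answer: 2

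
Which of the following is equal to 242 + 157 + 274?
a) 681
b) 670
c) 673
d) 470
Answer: c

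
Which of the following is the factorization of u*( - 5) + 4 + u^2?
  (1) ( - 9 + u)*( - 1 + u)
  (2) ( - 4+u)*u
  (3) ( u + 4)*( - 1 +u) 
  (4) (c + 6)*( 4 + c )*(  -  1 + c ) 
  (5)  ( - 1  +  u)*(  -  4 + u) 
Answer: 5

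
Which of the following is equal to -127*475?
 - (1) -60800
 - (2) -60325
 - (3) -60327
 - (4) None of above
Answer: 2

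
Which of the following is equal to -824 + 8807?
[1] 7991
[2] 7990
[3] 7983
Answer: 3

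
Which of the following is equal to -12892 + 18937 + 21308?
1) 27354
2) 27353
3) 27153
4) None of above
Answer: 2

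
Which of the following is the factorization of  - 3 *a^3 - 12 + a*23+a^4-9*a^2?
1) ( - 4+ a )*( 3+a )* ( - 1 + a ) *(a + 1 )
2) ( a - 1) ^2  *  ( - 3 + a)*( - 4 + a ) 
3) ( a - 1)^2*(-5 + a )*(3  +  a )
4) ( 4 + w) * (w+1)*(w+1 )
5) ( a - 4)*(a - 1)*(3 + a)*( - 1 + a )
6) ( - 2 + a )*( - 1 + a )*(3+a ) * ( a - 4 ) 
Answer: 5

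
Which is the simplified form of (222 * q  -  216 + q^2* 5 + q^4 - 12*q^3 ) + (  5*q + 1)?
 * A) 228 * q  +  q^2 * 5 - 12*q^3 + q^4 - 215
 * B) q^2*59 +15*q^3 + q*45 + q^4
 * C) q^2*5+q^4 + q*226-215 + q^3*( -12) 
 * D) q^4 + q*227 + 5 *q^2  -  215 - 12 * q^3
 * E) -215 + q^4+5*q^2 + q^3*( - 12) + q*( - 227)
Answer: D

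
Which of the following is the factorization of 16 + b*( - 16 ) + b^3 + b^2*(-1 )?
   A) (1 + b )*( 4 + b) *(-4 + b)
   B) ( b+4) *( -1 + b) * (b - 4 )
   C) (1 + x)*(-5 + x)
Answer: B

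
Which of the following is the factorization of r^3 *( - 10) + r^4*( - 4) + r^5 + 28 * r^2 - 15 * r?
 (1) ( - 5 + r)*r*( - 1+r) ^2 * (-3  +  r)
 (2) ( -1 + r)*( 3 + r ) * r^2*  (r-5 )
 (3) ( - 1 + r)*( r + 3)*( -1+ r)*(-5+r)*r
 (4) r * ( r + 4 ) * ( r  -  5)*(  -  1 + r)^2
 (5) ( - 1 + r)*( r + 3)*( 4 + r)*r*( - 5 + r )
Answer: 3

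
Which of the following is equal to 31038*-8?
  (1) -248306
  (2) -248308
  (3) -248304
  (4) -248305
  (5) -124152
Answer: 3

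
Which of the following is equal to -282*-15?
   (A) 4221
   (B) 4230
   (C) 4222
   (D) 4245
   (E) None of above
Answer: B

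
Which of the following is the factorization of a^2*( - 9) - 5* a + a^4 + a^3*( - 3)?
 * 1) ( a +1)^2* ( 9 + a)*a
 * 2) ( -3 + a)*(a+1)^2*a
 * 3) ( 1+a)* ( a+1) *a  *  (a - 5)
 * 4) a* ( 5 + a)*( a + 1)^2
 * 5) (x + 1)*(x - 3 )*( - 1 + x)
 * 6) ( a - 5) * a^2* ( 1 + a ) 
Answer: 3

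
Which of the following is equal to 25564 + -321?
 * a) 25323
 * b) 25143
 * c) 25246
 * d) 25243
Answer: d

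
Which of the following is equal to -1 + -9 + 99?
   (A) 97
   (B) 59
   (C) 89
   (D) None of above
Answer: C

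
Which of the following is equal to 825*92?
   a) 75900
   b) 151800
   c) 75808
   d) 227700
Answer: a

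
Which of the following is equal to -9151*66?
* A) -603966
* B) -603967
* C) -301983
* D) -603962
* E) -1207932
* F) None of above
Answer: A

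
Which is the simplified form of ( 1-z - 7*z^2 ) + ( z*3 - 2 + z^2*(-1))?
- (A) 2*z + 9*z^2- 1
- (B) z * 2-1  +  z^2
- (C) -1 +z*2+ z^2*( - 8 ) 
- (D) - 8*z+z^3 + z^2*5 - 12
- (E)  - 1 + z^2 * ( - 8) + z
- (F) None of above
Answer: C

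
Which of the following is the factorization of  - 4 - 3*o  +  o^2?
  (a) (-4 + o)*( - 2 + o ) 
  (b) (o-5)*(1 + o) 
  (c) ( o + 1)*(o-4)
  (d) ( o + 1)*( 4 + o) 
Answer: c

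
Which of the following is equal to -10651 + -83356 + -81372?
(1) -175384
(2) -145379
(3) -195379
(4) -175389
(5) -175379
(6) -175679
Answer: 5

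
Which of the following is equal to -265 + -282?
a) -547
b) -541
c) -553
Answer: a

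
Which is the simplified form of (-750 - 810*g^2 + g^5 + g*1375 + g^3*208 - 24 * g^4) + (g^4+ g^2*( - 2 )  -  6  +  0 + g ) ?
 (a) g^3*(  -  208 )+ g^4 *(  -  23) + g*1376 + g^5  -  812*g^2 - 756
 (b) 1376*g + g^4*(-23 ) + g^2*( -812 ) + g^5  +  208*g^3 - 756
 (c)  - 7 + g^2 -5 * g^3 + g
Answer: b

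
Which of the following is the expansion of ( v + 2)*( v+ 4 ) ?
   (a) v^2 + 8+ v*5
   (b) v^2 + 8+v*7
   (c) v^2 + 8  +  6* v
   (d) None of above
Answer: c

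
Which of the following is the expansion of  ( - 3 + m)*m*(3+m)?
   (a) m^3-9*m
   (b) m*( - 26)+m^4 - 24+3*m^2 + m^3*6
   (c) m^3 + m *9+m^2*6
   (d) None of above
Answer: a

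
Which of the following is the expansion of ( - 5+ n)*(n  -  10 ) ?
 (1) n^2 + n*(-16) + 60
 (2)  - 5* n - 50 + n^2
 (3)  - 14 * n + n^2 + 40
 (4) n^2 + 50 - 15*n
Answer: 4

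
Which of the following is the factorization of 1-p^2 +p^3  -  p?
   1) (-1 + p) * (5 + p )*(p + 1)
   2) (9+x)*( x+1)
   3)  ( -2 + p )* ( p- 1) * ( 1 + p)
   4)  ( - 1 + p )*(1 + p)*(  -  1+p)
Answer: 4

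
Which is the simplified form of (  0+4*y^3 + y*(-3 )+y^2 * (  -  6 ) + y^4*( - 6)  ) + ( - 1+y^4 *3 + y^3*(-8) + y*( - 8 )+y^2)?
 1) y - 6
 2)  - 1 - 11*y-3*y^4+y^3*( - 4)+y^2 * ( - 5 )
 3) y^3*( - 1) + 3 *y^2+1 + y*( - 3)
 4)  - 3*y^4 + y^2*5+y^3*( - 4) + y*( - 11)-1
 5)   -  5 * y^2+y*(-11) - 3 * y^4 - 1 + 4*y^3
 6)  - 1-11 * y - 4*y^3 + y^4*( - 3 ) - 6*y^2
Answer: 2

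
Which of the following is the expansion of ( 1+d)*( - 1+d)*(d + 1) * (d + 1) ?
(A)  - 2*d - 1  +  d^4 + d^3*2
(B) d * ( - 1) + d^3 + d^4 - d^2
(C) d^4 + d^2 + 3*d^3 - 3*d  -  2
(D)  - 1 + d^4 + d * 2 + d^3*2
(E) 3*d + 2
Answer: A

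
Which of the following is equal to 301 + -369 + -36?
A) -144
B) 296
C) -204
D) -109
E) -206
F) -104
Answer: F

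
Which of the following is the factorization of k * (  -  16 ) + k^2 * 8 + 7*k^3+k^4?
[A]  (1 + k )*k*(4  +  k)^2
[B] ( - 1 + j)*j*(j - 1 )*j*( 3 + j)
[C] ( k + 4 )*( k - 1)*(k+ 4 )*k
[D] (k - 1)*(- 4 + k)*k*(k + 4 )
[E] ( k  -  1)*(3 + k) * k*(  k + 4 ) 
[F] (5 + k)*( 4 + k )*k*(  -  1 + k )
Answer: C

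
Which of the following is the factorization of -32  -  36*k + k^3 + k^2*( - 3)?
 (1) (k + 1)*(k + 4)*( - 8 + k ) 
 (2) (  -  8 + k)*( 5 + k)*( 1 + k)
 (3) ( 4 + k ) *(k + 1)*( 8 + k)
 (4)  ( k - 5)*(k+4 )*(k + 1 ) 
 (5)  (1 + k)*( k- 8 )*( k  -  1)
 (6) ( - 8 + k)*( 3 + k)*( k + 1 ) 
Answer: 1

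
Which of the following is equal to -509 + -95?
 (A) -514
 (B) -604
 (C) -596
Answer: B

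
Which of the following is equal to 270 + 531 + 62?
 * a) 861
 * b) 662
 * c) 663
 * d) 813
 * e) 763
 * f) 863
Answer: f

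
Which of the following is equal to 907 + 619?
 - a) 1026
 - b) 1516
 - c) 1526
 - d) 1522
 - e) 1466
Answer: c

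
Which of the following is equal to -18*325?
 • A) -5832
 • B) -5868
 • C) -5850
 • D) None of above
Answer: C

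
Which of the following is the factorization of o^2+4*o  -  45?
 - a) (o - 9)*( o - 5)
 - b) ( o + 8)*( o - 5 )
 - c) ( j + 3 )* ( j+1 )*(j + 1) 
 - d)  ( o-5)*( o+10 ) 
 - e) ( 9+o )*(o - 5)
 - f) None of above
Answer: e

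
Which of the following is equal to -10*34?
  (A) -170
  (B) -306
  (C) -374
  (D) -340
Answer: D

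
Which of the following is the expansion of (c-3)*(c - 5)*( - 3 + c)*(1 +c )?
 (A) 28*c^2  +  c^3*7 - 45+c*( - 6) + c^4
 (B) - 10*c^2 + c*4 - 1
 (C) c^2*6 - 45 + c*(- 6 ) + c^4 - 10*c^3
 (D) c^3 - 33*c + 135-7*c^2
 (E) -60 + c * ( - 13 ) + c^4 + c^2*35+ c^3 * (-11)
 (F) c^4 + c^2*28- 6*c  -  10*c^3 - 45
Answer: F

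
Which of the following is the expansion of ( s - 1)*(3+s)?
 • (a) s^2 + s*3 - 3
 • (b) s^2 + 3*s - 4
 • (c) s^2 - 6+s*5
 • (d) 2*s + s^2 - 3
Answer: d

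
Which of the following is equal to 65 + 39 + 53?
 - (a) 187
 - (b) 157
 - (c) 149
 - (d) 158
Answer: b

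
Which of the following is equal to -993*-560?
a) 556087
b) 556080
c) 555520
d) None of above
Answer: b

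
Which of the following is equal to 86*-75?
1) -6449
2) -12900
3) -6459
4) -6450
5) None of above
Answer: 4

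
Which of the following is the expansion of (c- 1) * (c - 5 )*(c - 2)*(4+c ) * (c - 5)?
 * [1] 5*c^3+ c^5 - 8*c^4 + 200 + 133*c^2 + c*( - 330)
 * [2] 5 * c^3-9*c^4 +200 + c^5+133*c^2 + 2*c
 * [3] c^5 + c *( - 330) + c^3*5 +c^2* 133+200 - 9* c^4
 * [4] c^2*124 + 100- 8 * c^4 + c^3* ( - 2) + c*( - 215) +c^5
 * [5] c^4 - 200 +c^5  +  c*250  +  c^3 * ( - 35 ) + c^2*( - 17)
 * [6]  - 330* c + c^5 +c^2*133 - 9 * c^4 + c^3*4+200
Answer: 3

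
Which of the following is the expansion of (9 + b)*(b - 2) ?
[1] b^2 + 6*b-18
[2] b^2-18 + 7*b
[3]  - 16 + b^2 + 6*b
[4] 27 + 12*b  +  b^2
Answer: 2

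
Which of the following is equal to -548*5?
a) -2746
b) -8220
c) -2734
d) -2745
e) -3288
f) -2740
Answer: f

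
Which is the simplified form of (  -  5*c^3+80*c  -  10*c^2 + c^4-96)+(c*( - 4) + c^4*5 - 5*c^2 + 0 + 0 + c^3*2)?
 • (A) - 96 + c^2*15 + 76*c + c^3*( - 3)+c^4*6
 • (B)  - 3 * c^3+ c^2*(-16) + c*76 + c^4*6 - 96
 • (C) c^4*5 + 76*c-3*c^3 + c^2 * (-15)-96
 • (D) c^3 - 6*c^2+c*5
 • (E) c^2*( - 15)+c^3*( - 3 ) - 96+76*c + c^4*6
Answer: E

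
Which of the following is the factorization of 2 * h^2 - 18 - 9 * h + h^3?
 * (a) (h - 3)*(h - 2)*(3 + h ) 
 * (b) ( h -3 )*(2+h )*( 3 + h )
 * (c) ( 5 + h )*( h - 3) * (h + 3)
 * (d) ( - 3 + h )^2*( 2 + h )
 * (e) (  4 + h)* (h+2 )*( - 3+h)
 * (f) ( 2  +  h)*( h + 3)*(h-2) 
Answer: b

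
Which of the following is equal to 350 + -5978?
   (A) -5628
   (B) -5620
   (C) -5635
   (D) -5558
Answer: A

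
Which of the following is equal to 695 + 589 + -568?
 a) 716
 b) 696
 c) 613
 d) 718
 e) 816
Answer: a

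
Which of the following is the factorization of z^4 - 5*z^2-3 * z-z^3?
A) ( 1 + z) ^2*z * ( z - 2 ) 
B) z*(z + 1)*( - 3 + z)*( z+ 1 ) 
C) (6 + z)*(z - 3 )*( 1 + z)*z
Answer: B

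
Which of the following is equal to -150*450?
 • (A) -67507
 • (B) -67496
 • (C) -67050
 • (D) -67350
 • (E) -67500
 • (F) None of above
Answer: E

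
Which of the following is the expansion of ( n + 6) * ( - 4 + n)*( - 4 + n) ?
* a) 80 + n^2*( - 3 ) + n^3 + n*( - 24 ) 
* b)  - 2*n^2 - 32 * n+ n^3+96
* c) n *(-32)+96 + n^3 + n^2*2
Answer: b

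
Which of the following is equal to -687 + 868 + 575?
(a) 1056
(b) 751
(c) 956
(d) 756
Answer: d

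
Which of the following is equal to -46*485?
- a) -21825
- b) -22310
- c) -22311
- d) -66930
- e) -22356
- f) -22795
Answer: b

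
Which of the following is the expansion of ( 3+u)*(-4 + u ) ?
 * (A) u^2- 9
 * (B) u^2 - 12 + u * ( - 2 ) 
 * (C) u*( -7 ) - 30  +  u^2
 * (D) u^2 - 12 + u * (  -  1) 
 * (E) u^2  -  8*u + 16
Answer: D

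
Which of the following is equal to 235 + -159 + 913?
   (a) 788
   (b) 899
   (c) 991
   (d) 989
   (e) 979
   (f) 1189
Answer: d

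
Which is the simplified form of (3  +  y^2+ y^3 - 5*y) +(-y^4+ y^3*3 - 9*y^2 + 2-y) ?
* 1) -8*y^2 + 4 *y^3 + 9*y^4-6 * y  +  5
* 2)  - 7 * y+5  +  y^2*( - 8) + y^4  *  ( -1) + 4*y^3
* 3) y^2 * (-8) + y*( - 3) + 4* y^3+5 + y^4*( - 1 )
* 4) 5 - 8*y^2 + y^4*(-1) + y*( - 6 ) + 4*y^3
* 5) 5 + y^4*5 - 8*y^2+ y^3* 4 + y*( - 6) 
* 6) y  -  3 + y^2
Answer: 4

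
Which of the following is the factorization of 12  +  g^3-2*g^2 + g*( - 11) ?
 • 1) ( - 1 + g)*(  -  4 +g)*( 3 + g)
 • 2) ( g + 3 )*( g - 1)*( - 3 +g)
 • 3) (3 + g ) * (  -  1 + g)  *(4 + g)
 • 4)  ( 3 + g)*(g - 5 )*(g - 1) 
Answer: 1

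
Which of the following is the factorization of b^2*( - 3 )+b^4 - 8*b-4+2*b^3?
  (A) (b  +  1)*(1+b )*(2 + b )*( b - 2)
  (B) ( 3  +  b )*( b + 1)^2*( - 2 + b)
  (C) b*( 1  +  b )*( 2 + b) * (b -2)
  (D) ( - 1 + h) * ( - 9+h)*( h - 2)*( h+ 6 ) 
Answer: A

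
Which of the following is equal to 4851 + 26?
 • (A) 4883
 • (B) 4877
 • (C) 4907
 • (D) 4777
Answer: B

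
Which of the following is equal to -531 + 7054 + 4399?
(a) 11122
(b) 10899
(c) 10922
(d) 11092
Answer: c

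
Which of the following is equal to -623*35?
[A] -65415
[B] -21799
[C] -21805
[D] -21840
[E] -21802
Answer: C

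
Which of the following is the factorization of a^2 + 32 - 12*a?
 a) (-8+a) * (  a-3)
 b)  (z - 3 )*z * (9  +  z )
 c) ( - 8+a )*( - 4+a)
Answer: c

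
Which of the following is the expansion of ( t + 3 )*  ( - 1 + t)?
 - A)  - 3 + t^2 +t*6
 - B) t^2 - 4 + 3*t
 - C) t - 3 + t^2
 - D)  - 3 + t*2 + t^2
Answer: D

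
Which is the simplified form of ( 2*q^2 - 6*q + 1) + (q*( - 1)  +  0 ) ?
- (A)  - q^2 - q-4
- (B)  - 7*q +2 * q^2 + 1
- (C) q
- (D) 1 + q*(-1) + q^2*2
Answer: B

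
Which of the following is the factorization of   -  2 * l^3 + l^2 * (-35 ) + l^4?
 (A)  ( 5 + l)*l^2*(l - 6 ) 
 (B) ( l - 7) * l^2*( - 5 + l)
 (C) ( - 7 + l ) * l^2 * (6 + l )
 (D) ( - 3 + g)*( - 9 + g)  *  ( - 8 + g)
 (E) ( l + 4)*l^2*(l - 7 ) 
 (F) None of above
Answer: F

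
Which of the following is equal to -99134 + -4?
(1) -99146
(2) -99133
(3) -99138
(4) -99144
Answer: 3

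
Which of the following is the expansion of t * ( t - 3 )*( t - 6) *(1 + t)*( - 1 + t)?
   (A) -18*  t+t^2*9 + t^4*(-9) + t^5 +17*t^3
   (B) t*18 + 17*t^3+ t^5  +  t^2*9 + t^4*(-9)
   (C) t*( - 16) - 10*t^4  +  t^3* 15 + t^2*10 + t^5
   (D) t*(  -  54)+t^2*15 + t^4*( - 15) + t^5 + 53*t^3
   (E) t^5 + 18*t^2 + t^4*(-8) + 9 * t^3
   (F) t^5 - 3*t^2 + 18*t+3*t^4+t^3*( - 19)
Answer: A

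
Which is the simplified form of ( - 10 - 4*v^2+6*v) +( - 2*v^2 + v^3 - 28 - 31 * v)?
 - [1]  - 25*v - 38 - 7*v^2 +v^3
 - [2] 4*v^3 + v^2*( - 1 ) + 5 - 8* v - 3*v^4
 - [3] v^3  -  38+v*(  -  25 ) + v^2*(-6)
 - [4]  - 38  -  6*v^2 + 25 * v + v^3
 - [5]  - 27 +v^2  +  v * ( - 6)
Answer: 3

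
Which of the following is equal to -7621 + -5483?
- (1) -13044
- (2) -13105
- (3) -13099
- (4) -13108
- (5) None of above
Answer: 5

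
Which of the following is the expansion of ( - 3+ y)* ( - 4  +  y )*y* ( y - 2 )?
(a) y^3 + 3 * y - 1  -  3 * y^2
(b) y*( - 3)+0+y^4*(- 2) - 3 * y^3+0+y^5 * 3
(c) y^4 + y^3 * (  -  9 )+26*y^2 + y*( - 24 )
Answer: c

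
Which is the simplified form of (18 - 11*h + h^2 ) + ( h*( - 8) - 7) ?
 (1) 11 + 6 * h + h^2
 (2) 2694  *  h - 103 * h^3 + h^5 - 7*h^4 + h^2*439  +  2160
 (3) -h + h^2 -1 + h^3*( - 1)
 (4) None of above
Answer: 4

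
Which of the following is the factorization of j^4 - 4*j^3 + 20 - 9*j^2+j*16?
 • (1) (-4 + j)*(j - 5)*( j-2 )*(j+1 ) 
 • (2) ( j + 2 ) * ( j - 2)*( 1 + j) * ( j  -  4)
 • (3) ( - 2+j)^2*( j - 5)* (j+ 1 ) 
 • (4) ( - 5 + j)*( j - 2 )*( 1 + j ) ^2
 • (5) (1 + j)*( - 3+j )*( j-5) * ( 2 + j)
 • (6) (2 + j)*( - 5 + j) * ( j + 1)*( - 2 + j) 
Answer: 6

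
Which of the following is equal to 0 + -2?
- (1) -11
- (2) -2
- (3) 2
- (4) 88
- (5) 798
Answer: 2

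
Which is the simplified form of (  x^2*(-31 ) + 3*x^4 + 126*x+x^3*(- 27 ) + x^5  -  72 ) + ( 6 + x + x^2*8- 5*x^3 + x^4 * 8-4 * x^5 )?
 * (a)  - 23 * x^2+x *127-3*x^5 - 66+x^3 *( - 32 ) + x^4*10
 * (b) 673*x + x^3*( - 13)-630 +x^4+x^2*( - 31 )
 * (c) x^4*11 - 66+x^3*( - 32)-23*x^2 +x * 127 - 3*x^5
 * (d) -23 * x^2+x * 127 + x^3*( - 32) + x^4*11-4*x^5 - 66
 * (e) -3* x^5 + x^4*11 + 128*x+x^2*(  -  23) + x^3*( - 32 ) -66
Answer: c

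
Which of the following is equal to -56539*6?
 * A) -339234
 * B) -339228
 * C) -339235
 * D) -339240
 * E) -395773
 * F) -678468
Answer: A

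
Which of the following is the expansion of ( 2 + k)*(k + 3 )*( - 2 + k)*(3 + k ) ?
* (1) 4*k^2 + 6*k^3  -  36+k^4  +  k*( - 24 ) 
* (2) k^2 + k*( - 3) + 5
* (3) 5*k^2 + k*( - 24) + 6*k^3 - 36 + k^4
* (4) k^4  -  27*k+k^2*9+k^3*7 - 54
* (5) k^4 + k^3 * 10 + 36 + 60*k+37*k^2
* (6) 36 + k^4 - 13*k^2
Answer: 3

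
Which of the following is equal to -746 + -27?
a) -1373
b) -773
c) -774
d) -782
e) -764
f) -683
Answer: b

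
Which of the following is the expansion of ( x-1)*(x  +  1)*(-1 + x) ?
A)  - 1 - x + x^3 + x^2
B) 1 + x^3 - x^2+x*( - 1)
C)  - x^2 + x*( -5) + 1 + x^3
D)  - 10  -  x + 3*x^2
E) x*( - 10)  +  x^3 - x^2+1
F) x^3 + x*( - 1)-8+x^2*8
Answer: B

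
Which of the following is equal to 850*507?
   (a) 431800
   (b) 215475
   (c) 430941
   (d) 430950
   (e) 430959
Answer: d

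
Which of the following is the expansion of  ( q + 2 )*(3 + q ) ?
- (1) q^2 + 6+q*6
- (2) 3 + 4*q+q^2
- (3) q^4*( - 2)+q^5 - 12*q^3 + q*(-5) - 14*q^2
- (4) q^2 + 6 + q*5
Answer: 4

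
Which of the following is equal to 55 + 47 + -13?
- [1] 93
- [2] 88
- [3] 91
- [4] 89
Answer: 4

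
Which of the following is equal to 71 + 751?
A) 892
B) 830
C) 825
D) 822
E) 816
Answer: D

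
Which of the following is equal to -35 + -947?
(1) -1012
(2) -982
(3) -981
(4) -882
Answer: 2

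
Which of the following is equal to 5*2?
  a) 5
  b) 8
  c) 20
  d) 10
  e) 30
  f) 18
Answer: d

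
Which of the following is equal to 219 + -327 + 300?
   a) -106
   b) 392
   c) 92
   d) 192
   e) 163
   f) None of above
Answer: d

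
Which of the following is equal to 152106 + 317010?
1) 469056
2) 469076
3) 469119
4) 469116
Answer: 4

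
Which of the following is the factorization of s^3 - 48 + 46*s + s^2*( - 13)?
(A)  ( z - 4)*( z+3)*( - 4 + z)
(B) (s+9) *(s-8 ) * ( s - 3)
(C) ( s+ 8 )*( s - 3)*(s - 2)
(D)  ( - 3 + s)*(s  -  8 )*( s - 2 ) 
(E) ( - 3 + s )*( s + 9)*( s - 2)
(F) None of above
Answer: D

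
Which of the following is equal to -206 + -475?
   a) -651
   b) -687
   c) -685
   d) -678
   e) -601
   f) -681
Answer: f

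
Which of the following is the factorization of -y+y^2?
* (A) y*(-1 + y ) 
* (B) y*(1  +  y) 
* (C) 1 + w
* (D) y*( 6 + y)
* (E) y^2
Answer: A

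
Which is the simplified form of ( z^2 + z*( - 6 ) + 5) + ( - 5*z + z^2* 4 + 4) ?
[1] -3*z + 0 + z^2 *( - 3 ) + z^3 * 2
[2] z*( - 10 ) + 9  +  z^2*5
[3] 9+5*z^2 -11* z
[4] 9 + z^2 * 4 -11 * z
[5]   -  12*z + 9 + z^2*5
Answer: 3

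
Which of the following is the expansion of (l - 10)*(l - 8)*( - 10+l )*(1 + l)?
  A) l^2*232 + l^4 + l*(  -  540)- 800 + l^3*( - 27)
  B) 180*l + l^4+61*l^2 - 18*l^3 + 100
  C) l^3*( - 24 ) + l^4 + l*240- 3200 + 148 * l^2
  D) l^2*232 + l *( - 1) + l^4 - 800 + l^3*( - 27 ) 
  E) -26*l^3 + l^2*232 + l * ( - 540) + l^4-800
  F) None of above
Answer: A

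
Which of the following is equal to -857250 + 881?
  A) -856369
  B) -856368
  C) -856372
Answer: A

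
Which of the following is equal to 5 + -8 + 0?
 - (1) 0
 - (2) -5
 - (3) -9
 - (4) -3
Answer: 4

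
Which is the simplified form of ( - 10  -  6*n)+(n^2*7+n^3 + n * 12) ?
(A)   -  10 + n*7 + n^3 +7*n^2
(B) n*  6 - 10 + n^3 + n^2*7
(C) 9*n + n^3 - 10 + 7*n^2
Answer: B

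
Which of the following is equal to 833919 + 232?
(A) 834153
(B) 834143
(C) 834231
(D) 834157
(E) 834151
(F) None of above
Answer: E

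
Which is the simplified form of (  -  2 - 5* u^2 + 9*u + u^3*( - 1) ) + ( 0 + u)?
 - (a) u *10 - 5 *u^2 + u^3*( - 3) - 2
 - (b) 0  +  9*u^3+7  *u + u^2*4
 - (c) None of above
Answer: c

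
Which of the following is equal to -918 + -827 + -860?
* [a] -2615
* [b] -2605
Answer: b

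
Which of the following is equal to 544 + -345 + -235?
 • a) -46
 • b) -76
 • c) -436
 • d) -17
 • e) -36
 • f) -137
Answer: e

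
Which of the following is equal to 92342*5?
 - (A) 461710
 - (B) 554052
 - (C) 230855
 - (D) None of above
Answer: A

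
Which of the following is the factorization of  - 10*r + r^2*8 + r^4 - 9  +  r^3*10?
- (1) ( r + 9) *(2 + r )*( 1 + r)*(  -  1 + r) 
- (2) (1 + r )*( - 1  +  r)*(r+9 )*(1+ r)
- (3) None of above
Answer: 2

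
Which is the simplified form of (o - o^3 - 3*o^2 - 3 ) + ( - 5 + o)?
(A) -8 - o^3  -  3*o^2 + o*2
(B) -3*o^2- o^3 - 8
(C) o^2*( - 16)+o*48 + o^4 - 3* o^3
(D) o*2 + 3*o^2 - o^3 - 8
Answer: A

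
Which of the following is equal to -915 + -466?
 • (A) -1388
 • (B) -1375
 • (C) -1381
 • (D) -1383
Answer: C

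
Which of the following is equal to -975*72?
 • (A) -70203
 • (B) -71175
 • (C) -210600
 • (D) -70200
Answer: D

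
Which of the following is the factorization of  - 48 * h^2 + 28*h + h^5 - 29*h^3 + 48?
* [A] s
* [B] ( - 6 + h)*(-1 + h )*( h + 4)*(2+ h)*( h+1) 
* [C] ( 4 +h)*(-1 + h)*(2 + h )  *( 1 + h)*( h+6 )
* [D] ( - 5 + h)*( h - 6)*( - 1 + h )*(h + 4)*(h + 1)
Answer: B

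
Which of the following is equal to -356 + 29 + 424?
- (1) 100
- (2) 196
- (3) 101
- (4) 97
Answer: 4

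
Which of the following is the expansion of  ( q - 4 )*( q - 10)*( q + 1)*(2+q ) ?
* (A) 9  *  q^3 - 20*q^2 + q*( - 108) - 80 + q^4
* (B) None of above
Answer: B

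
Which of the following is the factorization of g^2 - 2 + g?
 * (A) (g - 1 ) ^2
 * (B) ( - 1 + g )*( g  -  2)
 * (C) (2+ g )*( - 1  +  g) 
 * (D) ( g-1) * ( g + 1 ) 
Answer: C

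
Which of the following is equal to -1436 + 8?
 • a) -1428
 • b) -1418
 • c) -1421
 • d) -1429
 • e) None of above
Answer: a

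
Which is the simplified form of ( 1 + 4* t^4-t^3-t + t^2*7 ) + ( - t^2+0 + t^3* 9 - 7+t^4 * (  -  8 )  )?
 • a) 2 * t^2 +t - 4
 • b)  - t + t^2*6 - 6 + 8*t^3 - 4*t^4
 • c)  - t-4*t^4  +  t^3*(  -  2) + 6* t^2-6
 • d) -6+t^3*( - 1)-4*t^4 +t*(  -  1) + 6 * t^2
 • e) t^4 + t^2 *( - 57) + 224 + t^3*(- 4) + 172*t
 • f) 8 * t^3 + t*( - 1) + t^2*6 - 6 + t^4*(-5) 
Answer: b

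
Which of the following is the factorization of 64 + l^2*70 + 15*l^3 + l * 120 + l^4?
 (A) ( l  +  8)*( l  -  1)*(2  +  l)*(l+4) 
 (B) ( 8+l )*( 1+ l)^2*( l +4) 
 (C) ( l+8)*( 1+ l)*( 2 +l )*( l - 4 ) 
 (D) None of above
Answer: D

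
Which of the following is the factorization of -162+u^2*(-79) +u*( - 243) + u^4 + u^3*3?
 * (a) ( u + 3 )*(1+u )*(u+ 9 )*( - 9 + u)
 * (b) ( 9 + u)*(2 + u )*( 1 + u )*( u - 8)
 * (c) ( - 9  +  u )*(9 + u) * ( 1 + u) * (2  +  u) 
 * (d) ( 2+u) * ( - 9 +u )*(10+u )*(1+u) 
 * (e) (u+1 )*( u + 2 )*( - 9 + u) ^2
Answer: c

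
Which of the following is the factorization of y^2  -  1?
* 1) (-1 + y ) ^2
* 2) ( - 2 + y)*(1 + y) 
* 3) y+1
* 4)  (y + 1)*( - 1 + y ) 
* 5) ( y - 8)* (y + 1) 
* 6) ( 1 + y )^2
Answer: 4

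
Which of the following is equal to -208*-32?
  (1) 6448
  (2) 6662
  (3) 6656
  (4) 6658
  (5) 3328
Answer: 3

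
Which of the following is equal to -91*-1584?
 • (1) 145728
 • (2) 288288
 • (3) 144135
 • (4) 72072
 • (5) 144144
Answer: 5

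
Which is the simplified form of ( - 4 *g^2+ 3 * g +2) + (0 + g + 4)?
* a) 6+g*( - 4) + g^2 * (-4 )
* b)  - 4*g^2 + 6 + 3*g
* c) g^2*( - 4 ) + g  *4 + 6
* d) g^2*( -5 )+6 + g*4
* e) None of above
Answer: c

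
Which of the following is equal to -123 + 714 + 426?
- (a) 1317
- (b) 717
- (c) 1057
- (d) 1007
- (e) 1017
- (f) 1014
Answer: e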